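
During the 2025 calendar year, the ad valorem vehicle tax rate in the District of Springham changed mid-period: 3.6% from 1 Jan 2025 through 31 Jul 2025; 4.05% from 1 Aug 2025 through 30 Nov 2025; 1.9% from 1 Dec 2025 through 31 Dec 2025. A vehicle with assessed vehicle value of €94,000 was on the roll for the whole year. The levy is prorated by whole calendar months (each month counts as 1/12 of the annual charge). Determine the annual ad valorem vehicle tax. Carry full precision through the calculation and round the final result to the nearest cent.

1 Jan – 31 Jul 2025: 7 months at 3.6% → €94,000 × 3.6% × 7/12 = €1,974.0000
1 Aug – 30 Nov 2025: 4 months at 4.05% → €94,000 × 4.05% × 4/12 = €1,269.0000
1 Dec – 31 Dec 2025: 1 month at 1.9% → €94,000 × 1.9% × 1/12 = €148.8333
Total = €3,391.8333

€3,391.83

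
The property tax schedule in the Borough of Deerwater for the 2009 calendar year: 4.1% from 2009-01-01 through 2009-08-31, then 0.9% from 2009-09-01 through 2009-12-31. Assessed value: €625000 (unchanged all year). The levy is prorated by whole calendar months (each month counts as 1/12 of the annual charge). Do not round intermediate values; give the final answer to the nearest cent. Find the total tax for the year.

2009-01-01 to 2009-08-31: 8 months at 4.1% → €625000 × 4.1% × 8/12 = €17083.3333
2009-09-01 to 2009-12-31: 4 months at 0.9% → €625000 × 0.9% × 4/12 = €1875.0000
Total = €18958.3333

€18958.33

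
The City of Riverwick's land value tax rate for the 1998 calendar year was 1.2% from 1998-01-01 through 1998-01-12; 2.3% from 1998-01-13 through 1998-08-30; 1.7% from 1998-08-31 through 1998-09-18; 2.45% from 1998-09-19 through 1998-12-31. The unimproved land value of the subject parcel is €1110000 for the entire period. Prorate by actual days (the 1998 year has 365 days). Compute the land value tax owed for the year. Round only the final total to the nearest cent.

€25256.30

1998-01-01 to 1998-01-12: 12 days at 1.2% → €1110000 × 1.2% × 12/365 = €437.9178
1998-01-13 to 1998-08-30: 230 days at 2.3% → €1110000 × 2.3% × 230/365 = €16087.3973
1998-08-31 to 1998-09-18: 19 days at 1.7% → €1110000 × 1.7% × 19/365 = €982.2740
1998-09-19 to 1998-12-31: 104 days at 2.45% → €1110000 × 2.45% × 104/365 = €7748.7123
Total = €25256.3014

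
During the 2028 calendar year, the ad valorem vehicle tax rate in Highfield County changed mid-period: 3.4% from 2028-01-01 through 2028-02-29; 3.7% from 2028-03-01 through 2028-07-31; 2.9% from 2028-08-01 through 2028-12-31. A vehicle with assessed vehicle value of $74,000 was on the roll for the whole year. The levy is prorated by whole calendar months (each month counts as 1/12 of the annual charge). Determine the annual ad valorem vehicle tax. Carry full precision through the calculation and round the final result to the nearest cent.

2028-01-01 to 2028-02-29: 2 months at 3.4% → $74,000 × 3.4% × 2/12 = $419.3333
2028-03-01 to 2028-07-31: 5 months at 3.7% → $74,000 × 3.7% × 5/12 = $1,140.8333
2028-08-01 to 2028-12-31: 5 months at 2.9% → $74,000 × 2.9% × 5/12 = $894.1667
Total = $2,454.3333

$2,454.33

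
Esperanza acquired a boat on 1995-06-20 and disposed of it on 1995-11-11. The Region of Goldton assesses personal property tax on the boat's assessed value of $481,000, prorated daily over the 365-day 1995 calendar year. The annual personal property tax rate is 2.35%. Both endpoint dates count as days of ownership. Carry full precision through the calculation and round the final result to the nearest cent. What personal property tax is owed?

Days held (1995-06-20 to 1995-11-11): 145 out of 365
Tax = $481,000 × 2.35% × 145/365 = $4,490.4315

$4,490.43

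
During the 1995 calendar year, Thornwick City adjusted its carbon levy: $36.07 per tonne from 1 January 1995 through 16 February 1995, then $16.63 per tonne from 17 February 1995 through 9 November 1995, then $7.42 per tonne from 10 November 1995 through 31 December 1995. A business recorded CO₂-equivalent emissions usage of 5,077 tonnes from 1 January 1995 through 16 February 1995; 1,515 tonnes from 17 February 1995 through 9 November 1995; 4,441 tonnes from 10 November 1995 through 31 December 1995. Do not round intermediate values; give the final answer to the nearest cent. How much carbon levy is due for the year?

1 January – 16 February 1995: 5,077 tonnes at $36.07/tonne → $183,127.39
17 February – 9 November 1995: 1,515 tonnes at $16.63/tonne → $25,194.45
10 November – 31 December 1995: 4,441 tonnes at $7.42/tonne → $32,952.22

$241,274.06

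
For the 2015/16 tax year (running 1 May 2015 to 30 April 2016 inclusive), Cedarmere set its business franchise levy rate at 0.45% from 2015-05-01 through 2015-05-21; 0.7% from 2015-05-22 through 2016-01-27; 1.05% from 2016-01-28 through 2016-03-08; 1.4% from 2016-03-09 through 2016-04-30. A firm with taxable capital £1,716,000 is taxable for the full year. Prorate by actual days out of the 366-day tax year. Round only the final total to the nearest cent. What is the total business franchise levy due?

2015-05-01 to 2015-05-21: 21 days at 0.45% → £1,716,000 × 0.45% × 21/366 = £443.0656
2015-05-22 to 2016-01-27: 251 days at 0.7% → £1,716,000 × 0.7% × 251/366 = £8,237.7377
2016-01-28 to 2016-03-08: 41 days at 1.05% → £1,716,000 × 1.05% × 41/366 = £2,018.4098
2016-03-09 to 2016-04-30: 53 days at 1.4% → £1,716,000 × 1.4% × 53/366 = £3,478.8852
Total = £14,178.0984

£14,178.10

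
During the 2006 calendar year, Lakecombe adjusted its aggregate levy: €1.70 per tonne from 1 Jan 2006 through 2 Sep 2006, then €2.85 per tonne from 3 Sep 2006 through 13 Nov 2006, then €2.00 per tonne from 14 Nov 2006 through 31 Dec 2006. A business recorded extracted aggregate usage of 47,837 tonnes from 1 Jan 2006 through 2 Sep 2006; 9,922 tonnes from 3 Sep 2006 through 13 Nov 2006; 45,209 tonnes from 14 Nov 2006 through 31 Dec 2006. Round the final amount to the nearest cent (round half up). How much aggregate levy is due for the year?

€200,018.60

1 Jan – 2 Sep 2006: 47,837 tonnes at €1.70/tonne → €81,322.90
3 Sep – 13 Nov 2006: 9,922 tonnes at €2.85/tonne → €28,277.70
14 Nov – 31 Dec 2006: 45,209 tonnes at €2.00/tonne → €90,418.00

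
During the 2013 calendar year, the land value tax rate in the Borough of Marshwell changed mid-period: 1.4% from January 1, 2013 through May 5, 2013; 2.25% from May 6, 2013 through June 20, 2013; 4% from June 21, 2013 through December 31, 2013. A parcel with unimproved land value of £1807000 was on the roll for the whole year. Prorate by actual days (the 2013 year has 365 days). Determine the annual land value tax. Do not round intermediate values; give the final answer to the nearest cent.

January 1 – May 5, 2013: 125 days at 1.4% → £1807000 × 1.4% × 125/365 = £8663.6986
May 6 – June 20, 2013: 46 days at 2.25% → £1807000 × 2.25% × 46/365 = £5123.9589
June 21 – December 31, 2013: 194 days at 4% → £1807000 × 4% × 194/365 = £38417.3151
Total = £52204.9726

£52204.97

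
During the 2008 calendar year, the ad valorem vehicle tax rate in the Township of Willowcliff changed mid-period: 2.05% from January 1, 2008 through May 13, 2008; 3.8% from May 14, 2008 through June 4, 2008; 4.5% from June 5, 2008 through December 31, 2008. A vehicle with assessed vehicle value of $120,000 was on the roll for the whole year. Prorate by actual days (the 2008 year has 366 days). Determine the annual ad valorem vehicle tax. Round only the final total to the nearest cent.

January 1 – May 13, 2008: 134 days at 2.05% → $120,000 × 2.05% × 134/366 = $900.6557
May 14 – June 4, 2008: 22 days at 3.8% → $120,000 × 3.8% × 22/366 = $274.0984
June 5 – December 31, 2008: 210 days at 4.5% → $120,000 × 4.5% × 210/366 = $3,098.3607
Total = $4,273.1148

$4,273.11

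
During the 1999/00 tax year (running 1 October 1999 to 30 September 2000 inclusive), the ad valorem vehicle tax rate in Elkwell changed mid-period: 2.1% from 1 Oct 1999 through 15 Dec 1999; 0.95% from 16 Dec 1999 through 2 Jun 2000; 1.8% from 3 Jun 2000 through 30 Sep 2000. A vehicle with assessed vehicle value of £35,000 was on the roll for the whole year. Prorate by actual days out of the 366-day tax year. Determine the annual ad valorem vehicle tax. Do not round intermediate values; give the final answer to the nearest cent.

£513.62

1 Oct – 15 Dec 1999: 76 days at 2.1% → £35,000 × 2.1% × 76/366 = £152.6230
16 Dec 1999 – 2 Jun 2000: 170 days at 0.95% → £35,000 × 0.95% × 170/366 = £154.4399
3 Jun – 30 Sep 2000: 120 days at 1.8% → £35,000 × 1.8% × 120/366 = £206.5574
Total = £513.6202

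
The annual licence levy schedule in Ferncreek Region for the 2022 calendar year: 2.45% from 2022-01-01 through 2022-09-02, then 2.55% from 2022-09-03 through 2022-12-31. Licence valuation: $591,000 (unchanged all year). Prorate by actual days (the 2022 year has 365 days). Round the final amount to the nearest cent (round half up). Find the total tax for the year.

$14,673.80

2022-01-01 to 2022-09-02: 245 days at 2.45% → $591,000 × 2.45% × 245/365 = $9,719.1164
2022-09-03 to 2022-12-31: 120 days at 2.55% → $591,000 × 2.55% × 120/365 = $4,954.6849
Total = $14,673.8014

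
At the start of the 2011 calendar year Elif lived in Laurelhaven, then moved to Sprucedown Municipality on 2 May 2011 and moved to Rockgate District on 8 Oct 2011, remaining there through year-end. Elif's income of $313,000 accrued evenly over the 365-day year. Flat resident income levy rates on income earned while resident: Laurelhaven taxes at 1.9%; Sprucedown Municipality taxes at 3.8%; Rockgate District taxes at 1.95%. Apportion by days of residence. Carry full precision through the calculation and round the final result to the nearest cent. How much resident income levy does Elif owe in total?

$8,574.06

Laurelhaven, 1 Jan – 1 May 2011: 121 days → $313,000 × 1.9% × 121/365 = $1,971.4712
Sprucedown Municipality, 2 May – 7 Oct 2011: 159 days → $313,000 × 3.8% × 159/365 = $5,181.2219
Rockgate District, 8 Oct – 31 Dec 2011: 85 days → $313,000 × 1.95% × 85/365 = $1,421.3630
Total = $8,574.0562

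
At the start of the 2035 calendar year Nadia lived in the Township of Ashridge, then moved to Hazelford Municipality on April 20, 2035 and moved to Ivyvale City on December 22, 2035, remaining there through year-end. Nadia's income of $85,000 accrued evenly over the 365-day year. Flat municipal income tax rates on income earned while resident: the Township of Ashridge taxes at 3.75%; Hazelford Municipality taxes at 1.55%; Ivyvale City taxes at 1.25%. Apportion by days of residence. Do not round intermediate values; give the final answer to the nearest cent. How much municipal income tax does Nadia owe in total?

$1,868.95

The Township of Ashridge, January 1 – April 19, 2035: 109 days → $85,000 × 3.75% × 109/365 = $951.8836
Hazelford Municipality, April 20 – December 21, 2035: 246 days → $85,000 × 1.55% × 246/365 = $887.9589
Ivyvale City, December 22 – December 31, 2035: 10 days → $85,000 × 1.25% × 10/365 = $29.1096
Total = $1,868.9521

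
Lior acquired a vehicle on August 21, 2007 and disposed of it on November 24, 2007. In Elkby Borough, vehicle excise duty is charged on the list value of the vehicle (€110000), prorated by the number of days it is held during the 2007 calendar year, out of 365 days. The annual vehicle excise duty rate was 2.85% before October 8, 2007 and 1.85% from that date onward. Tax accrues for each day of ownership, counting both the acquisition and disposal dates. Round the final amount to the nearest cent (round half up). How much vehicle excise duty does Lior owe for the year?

August 21 – October 7, 2007: 48 days at 2.85% → €110000 × 2.85% × 48/365 = €412.2740
October 8 – November 24, 2007: 48 days at 1.85% → €110000 × 1.85% × 48/365 = €267.6164
Total = €679.8904

€679.89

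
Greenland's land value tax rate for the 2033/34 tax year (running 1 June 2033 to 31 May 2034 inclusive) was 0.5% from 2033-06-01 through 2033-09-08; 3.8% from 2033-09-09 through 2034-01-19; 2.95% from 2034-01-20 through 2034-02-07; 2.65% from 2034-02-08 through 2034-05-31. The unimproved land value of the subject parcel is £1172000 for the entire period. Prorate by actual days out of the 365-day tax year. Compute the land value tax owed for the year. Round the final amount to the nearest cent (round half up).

£29248.62

2033-06-01 to 2033-09-08: 100 days at 0.5% → £1172000 × 0.5% × 100/365 = £1605.4795
2033-09-09 to 2034-01-19: 133 days at 3.8% → £1172000 × 3.8% × 133/365 = £16228.1863
2034-01-20 to 2034-02-07: 19 days at 2.95% → £1172000 × 2.95% × 19/365 = £1799.7425
2034-02-08 to 2034-05-31: 113 days at 2.65% → £1172000 × 2.65% × 113/365 = £9615.2164
Total = £29248.6247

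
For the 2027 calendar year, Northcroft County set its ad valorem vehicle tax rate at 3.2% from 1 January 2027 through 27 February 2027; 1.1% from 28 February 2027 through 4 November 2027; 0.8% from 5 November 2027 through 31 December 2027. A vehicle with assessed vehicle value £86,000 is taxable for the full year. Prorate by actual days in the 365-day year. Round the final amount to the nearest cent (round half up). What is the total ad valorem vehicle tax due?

£1,192.69

1 January – 27 February 2027: 58 days at 3.2% → £86,000 × 3.2% × 58/365 = £437.3041
28 February – 4 November 2027: 250 days at 1.1% → £86,000 × 1.1% × 250/365 = £647.9452
5 November – 31 December 2027: 57 days at 0.8% → £86,000 × 0.8% × 57/365 = £107.4411
Total = £1,192.6904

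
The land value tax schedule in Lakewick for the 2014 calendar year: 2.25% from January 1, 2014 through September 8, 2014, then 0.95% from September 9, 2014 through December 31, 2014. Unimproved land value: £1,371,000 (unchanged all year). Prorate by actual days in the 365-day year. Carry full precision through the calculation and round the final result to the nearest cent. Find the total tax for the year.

January 1 – September 8, 2014: 251 days at 2.25% → £1,371,000 × 2.25% × 251/365 = £21,212.9384
September 9 – December 31, 2014: 114 days at 0.95% → £1,371,000 × 0.95% × 114/365 = £4,067.9260
Total = £25,280.8644

£25,280.86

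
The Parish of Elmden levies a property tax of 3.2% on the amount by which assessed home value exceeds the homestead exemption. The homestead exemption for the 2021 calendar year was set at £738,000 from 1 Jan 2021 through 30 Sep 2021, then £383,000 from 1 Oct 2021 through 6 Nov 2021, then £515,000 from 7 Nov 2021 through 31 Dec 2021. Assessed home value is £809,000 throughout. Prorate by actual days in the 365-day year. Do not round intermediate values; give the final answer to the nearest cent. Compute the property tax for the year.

1 Jan – 30 Sep 2021: 273 days, exemption £738,000 → (£809,000 − £738,000) × 3.2% × 273/365 = £1,699.3315
1 Oct – 6 Nov 2021: 37 days, exemption £383,000 → (£809,000 − £383,000) × 3.2% × 37/365 = £1,381.8740
7 Nov – 31 Dec 2021: 55 days, exemption £515,000 → (£809,000 − £515,000) × 3.2% × 55/365 = £1,417.6438
Total = £4,498.8493

£4,498.85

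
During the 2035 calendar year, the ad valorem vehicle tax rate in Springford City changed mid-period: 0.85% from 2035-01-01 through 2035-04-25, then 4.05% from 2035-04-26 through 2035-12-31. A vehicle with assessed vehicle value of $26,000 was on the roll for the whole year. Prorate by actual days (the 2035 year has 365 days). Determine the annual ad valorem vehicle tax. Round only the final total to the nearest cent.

$790.86

2035-01-01 to 2035-04-25: 115 days at 0.85% → $26,000 × 0.85% × 115/365 = $69.6301
2035-04-26 to 2035-12-31: 250 days at 4.05% → $26,000 × 4.05% × 250/365 = $721.2329
Total = $790.8630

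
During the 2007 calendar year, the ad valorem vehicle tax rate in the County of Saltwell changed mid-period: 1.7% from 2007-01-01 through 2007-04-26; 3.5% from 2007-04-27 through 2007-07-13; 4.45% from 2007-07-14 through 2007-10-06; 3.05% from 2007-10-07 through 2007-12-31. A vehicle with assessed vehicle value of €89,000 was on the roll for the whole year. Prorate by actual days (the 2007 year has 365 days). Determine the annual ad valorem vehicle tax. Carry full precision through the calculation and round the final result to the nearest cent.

2007-01-01 to 2007-04-26: 116 days at 1.7% → €89,000 × 1.7% × 116/365 = €480.8438
2007-04-27 to 2007-07-13: 78 days at 3.5% → €89,000 × 3.5% × 78/365 = €665.6712
2007-07-14 to 2007-10-06: 85 days at 4.45% → €89,000 × 4.45% × 85/365 = €922.3082
2007-10-07 to 2007-12-31: 86 days at 3.05% → €89,000 × 3.05% × 86/365 = €639.5808
Total = €2,708.4041

€2,708.40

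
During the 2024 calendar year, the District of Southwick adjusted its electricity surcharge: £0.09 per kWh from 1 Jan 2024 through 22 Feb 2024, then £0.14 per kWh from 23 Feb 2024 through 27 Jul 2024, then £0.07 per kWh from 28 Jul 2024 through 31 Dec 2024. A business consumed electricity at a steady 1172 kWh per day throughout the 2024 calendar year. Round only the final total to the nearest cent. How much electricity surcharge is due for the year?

1 Jan – 22 Feb 2024: 53 days × 1172 kWh/day = 62,116 kWh at £0.09/kWh → £5,590.44
23 Feb – 27 Jul 2024: 156 days × 1172 kWh/day = 182,832 kWh at £0.14/kWh → £25,596.48
28 Jul – 31 Dec 2024: 157 days × 1172 kWh/day = 184,004 kWh at £0.07/kWh → £12,880.28

£44,067.20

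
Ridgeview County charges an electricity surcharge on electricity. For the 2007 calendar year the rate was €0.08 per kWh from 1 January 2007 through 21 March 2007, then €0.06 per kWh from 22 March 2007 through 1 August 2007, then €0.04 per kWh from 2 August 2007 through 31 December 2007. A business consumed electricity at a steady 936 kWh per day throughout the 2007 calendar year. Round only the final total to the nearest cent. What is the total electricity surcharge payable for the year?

1 January – 21 March 2007: 80 days × 936 kWh/day = 74,880 kWh at €0.08/kWh → €5990.40
22 March – 1 August 2007: 133 days × 936 kWh/day = 124,488 kWh at €0.06/kWh → €7469.28
2 August – 31 December 2007: 152 days × 936 kWh/day = 142,272 kWh at €0.04/kWh → €5690.88

€19150.56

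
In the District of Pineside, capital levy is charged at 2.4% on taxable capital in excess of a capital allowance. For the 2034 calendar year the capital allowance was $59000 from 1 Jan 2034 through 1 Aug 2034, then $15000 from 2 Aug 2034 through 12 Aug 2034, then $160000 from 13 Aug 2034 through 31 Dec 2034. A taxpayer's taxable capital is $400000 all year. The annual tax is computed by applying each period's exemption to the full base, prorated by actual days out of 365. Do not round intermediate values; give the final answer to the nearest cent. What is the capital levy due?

$7279.43

1 Jan – 1 Aug 2034: 213 days, exemption $59000 → ($400000 − $59000) × 2.4% × 213/365 = $4775.8685
2 Aug – 12 Aug 2034: 11 days, exemption $15000 → ($400000 − $15000) × 2.4% × 11/365 = $278.4658
13 Aug – 31 Dec 2034: 141 days, exemption $160000 → ($400000 − $160000) × 2.4% × 141/365 = $2225.0959
Total = $7279.4301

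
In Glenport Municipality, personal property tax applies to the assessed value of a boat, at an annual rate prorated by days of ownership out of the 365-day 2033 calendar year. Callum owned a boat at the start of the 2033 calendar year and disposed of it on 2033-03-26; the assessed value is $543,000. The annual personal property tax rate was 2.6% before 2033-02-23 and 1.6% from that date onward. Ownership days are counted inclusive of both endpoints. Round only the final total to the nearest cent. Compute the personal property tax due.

$2,811.70

2033-01-01 to 2033-02-22: 53 days at 2.6% → $543,000 × 2.6% × 53/365 = $2,050.0110
2033-02-23 to 2033-03-26: 32 days at 1.6% → $543,000 × 1.6% × 32/365 = $761.6877
Total = $2,811.6986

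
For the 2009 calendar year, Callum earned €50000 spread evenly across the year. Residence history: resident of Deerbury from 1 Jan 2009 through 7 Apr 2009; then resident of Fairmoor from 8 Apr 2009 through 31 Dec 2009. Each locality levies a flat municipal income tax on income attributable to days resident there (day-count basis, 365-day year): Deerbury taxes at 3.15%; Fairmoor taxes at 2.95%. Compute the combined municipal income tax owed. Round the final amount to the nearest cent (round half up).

€1501.58

Deerbury, 1 Jan – 7 Apr 2009: 97 days → €50000 × 3.15% × 97/365 = €418.5616
Fairmoor, 8 Apr – 31 Dec 2009: 268 days → €50000 × 2.95% × 268/365 = €1083.0137
Total = €1501.5753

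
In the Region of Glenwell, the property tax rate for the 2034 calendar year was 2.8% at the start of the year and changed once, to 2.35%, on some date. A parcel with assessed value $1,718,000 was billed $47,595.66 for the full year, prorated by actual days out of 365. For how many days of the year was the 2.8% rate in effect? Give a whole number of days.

Let d = days at the first rate; then 365 − d days at the second rate.
$1,718,000 × [2.8%·d + 2.35%·(365−d)] / 365 = $47,595.66
Solving gives d = 341, so the new rate took effect on 8 December 2034.

341 days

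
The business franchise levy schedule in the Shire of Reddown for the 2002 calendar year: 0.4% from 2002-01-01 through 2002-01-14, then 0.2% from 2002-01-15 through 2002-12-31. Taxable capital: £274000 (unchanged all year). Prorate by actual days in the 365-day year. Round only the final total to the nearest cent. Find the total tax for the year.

2002-01-01 to 2002-01-14: 14 days at 0.4% → £274000 × 0.4% × 14/365 = £42.0384
2002-01-15 to 2002-12-31: 351 days at 0.2% → £274000 × 0.2% × 351/365 = £526.9808
Total = £569.0192

£569.02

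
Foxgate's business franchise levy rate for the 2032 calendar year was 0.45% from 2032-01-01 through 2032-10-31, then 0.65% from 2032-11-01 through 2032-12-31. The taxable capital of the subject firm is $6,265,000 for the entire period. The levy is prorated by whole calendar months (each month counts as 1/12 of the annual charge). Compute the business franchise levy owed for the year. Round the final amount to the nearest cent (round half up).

2032-01-01 to 2032-10-31: 10 months at 0.45% → $6,265,000 × 0.45% × 10/12 = $23,493.7500
2032-11-01 to 2032-12-31: 2 months at 0.65% → $6,265,000 × 0.65% × 2/12 = $6,787.0833
Total = $30,280.8333

$30,280.83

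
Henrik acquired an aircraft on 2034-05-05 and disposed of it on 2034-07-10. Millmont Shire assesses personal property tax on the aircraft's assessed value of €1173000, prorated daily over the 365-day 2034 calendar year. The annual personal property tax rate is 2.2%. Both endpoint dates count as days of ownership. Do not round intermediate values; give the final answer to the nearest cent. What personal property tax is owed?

€4736.99

Days held (2034-05-05 to 2034-07-10): 67 out of 365
Tax = €1173000 × 2.2% × 67/365 = €4736.9918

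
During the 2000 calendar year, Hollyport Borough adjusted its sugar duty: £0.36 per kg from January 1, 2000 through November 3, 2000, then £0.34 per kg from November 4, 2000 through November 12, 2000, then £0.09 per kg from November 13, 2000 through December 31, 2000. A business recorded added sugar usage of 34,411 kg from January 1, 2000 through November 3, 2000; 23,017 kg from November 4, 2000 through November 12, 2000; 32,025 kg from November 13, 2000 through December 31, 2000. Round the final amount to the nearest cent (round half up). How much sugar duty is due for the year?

£23095.99

January 1 – November 3, 2000: 34,411 kg at £0.36/kg → £12387.96
November 4 – November 12, 2000: 23,017 kg at £0.34/kg → £7825.78
November 13 – December 31, 2000: 32,025 kg at £0.09/kg → £2882.25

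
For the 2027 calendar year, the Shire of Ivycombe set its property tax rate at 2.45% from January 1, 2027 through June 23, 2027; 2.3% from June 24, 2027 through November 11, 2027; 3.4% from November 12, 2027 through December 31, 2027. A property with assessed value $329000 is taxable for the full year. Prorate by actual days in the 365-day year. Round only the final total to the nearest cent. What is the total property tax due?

January 1 – June 23, 2027: 174 days at 2.45% → $329000 × 2.45% × 174/365 = $3842.5397
June 24 – November 11, 2027: 141 days at 2.3% → $329000 × 2.3% × 141/365 = $2923.1425
November 12 – December 31, 2027: 50 days at 3.4% → $329000 × 3.4% × 50/365 = $1532.3288
Total = $8298.0110

$8298.01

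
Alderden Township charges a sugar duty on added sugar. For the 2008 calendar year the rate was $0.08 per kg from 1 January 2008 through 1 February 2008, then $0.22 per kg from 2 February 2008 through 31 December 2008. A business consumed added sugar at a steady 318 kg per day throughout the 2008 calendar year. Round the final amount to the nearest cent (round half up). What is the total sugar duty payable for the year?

$24,180.72

1 January – 1 February 2008: 32 days × 318 kg/day = 10,176 kg at $0.08/kg → $814.08
2 February – 31 December 2008: 334 days × 318 kg/day = 106,212 kg at $0.22/kg → $23,366.64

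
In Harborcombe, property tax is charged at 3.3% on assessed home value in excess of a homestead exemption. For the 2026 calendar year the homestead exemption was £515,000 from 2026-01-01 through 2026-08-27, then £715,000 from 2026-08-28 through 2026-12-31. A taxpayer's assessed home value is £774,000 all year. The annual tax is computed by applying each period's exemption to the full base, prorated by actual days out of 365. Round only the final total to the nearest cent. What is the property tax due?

£6,268.64

2026-01-01 to 2026-08-27: 239 days, exemption £515,000 → (£774,000 − £515,000) × 3.3% × 239/365 = £5,596.5288
2026-08-28 to 2026-12-31: 126 days, exemption £715,000 → (£774,000 − £715,000) × 3.3% × 126/365 = £672.1151
Total = £6,268.6438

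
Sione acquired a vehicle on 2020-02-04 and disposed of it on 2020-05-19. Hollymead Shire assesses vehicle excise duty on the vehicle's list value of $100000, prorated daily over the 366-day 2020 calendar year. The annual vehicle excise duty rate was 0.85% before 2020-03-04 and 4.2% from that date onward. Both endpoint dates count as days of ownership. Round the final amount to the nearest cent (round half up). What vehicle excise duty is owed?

$950.96

2020-02-04 to 2020-03-03: 29 days at 0.85% → $100000 × 0.85% × 29/366 = $67.3497
2020-03-04 to 2020-05-19: 77 days at 4.2% → $100000 × 4.2% × 77/366 = $883.6066
Total = $950.9563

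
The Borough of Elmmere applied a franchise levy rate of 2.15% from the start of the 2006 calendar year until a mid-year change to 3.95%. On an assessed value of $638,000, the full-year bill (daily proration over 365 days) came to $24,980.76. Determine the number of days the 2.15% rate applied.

7 days

Let d = days at the first rate; then 365 − d days at the second rate.
$638,000 × [2.15%·d + 3.95%·(365−d)] / 365 = $24,980.76
Solving gives d = 7, so the new rate took effect on 8 Jan 2006.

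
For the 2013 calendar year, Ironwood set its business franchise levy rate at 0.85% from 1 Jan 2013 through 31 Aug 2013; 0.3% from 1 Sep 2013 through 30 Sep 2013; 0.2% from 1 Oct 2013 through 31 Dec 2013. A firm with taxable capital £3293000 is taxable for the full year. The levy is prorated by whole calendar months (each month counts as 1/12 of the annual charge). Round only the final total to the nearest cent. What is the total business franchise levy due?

£21130.08

1 Jan – 31 Aug 2013: 8 months at 0.85% → £3293000 × 0.85% × 8/12 = £18660.3333
1 Sep – 30 Sep 2013: 1 month at 0.3% → £3293000 × 0.3% × 1/12 = £823.2500
1 Oct – 31 Dec 2013: 3 months at 0.2% → £3293000 × 0.2% × 3/12 = £1646.5000
Total = £21130.0833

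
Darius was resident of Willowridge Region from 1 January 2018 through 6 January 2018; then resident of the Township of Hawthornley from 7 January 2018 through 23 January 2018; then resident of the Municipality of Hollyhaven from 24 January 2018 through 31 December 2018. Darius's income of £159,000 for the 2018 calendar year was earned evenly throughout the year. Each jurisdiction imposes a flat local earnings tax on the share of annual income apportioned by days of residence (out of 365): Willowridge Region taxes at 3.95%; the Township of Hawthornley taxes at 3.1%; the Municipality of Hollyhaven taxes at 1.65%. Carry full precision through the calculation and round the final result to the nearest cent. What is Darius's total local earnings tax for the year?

Willowridge Region, 1 January – 6 January 2018: 6 days → £159,000 × 3.95% × 6/365 = £103.2411
The Township of Hawthornley, 7 January – 23 January 2018: 17 days → £159,000 × 3.1% × 17/365 = £229.5699
The Municipality of Hollyhaven, 24 January – 31 December 2018: 342 days → £159,000 × 1.65% × 342/365 = £2,458.1836
Total = £2,790.9945

£2,790.99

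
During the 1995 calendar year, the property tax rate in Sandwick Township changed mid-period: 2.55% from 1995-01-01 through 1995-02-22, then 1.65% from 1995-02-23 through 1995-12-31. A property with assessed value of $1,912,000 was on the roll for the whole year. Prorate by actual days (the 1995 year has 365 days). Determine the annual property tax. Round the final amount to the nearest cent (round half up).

$34,046.70

1995-01-01 to 1995-02-22: 53 days at 2.55% → $1,912,000 × 2.55% × 53/365 = $7,079.6384
1995-02-23 to 1995-12-31: 312 days at 1.65% → $1,912,000 × 1.65% × 312/365 = $26,967.0575
Total = $34,046.6959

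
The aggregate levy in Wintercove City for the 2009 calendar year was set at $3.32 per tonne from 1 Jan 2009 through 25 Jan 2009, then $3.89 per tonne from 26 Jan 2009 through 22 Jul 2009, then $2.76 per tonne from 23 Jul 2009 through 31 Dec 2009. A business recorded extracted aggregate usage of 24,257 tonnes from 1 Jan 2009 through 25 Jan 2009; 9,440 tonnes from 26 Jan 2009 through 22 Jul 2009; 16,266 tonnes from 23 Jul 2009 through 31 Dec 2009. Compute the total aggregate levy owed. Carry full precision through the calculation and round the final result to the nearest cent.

$162,149.00

1 Jan – 25 Jan 2009: 24,257 tonnes at $3.32/tonne → $80,533.24
26 Jan – 22 Jul 2009: 9,440 tonnes at $3.89/tonne → $36,721.60
23 Jul – 31 Dec 2009: 16,266 tonnes at $2.76/tonne → $44,894.16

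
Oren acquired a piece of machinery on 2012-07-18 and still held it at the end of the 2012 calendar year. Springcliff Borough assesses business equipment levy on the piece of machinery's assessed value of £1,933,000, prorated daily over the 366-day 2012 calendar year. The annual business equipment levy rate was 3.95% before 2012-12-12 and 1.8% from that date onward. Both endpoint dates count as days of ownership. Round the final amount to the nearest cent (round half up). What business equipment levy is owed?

£32,567.88

2012-07-18 to 2012-12-11: 147 days at 3.95% → £1,933,000 × 3.95% × 147/366 = £30,666.5697
2012-12-12 to 2012-12-31: 20 days at 1.8% → £1,933,000 × 1.8% × 20/366 = £1,901.3115
Total = £32,567.8811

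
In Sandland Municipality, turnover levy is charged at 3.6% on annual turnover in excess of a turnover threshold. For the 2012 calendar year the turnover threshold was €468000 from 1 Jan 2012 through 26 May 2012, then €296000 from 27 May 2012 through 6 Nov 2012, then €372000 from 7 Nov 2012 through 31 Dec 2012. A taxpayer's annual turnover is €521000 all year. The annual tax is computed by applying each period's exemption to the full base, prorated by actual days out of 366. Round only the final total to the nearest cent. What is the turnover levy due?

€5201.90

1 Jan – 26 May 2012: 147 days, exemption €468000 → (€521000 − €468000) × 3.6% × 147/366 = €766.3279
27 May – 6 Nov 2012: 164 days, exemption €296000 → (€521000 − €296000) × 3.6% × 164/366 = €3629.5082
7 Nov – 31 Dec 2012: 55 days, exemption €372000 → (€521000 − €372000) × 3.6% × 55/366 = €806.0656
Total = €5201.9016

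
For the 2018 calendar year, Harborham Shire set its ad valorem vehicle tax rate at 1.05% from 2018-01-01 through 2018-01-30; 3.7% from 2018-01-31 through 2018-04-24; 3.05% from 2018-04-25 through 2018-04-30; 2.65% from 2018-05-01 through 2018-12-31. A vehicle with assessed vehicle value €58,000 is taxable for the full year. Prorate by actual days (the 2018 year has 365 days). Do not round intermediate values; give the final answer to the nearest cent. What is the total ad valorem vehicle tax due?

€1,604.69

2018-01-01 to 2018-01-30: 30 days at 1.05% → €58,000 × 1.05% × 30/365 = €50.0548
2018-01-31 to 2018-04-24: 84 days at 3.7% → €58,000 × 3.7% × 84/365 = €493.8740
2018-04-25 to 2018-04-30: 6 days at 3.05% → €58,000 × 3.05% × 6/365 = €29.0795
2018-05-01 to 2018-12-31: 245 days at 2.65% → €58,000 × 2.65% × 245/365 = €1,031.6849
Total = €1,604.6932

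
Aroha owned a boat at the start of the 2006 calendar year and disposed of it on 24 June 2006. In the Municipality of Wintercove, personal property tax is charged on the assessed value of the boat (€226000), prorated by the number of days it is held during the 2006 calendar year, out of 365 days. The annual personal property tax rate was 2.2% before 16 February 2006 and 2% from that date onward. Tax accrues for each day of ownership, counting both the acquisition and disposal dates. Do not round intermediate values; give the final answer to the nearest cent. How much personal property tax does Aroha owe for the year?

€2224.09

1 January – 15 February 2006: 46 days at 2.2% → €226000 × 2.2% × 46/365 = €626.6082
16 February – 24 June 2006: 129 days at 2% → €226000 × 2% × 129/365 = €1597.4795
Total = €2224.0877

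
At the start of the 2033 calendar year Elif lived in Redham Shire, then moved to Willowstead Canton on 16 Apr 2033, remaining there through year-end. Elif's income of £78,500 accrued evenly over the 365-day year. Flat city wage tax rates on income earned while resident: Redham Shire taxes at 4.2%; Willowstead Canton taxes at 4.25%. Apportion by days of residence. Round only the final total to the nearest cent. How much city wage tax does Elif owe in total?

Redham Shire, 1 Jan – 15 Apr 2033: 105 days → £78,500 × 4.2% × 105/365 = £948.4521
Willowstead Canton, 16 Apr – 31 Dec 2033: 260 days → £78,500 × 4.25% × 260/365 = £2,376.5068
Total = £3,324.9589

£3,324.96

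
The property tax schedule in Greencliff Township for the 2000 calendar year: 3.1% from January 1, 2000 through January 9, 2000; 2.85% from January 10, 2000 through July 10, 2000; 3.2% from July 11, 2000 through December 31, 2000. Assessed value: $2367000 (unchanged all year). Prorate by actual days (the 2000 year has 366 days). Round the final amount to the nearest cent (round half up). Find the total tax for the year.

$71543.55

January 1 – January 9, 2000: 9 days at 3.1% → $2367000 × 3.1% × 9/366 = $1804.3525
January 10 – July 10, 2000: 183 days at 2.85% → $2367000 × 2.85% × 183/366 = $33729.7500
July 11 – December 31, 2000: 174 days at 3.2% → $2367000 × 3.2% × 174/366 = $36009.4426
Total = $71543.5451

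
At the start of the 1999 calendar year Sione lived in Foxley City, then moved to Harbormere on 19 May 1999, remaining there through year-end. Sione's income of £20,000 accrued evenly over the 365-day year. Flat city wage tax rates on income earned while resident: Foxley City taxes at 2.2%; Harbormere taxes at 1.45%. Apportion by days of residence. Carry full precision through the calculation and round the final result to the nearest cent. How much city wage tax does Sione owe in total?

£346.71

Foxley City, 1 Jan – 18 May 1999: 138 days → £20,000 × 2.2% × 138/365 = £166.3562
Harbormere, 19 May – 31 Dec 1999: 227 days → £20,000 × 1.45% × 227/365 = £180.3562
Total = £346.7123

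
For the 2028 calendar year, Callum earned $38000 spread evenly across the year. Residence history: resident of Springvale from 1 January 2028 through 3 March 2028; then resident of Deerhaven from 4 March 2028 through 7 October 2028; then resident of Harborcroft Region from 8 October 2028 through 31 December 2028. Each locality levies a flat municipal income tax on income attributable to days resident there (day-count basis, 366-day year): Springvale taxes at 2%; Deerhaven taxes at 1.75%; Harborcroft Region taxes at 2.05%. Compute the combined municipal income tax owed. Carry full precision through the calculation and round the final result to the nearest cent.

$707.83

Springvale, 1 January – 3 March 2028: 63 days → $38000 × 2% × 63/366 = $130.8197
Deerhaven, 4 March – 7 October 2028: 218 days → $38000 × 1.75% × 218/366 = $396.0929
Harborcroft Region, 8 October – 31 December 2028: 85 days → $38000 × 2.05% × 85/366 = $180.9153
Total = $707.8279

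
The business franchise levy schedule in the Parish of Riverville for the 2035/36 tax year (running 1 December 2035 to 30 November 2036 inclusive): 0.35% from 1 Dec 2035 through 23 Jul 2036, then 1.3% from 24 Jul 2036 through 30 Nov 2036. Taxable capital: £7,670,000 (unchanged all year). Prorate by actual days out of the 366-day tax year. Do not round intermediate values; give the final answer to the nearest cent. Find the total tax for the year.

1 Dec 2035 – 23 Jul 2036: 236 days at 0.35% → £7,670,000 × 0.35% × 236/366 = £17,309.8907
24 Jul – 30 Nov 2036: 130 days at 1.3% → £7,670,000 × 1.3% × 130/366 = £35,416.1202
Total = £52,726.0109

£52,726.01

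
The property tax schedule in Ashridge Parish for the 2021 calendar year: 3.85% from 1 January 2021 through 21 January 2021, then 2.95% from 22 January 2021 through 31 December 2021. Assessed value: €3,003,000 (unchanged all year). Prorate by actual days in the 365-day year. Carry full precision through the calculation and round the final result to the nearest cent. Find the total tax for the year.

€90,143.48

1 January – 21 January 2021: 21 days at 3.85% → €3,003,000 × 3.85% × 21/365 = €6,651.8507
22 January – 31 December 2021: 344 days at 2.95% → €3,003,000 × 2.95% × 344/365 = €83,491.6274
Total = €90,143.4781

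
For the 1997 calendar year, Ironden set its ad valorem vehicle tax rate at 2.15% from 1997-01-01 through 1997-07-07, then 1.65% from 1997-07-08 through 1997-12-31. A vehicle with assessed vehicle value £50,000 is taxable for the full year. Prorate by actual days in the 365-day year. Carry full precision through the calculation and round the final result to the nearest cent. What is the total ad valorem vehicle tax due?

£953.77

1997-01-01 to 1997-07-07: 188 days at 2.15% → £50,000 × 2.15% × 188/365 = £553.6986
1997-07-08 to 1997-12-31: 177 days at 1.65% → £50,000 × 1.65% × 177/365 = £400.0685
Total = £953.7671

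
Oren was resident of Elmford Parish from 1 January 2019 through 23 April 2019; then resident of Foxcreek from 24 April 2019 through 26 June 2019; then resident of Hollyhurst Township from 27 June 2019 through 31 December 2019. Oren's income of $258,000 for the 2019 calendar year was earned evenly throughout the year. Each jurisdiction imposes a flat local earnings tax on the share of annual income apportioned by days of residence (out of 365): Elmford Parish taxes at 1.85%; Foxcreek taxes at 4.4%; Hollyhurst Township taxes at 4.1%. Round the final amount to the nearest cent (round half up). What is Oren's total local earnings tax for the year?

Elmford Parish, 1 January – 23 April 2019: 113 days → $258,000 × 1.85% × 113/365 = $1,477.6685
Foxcreek, 24 April – 26 June 2019: 64 days → $258,000 × 4.4% × 64/365 = $1,990.4877
Hollyhurst Township, 27 June – 31 December 2019: 188 days → $258,000 × 4.1% × 188/365 = $5,448.3945
Total = $8,916.5507

$8,916.55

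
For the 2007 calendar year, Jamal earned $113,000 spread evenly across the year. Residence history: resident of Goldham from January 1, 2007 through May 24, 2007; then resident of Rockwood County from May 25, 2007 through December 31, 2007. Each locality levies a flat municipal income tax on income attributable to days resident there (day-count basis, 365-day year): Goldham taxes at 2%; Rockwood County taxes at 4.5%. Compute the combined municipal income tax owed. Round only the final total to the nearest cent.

$3,970.48

Goldham, January 1 – May 24, 2007: 144 days → $113,000 × 2% × 144/365 = $891.6164
Rockwood County, May 25 – December 31, 2007: 221 days → $113,000 × 4.5% × 221/365 = $3,078.8630
Total = $3,970.4795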